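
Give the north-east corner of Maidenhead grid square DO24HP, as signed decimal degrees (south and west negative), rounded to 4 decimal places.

54.6667, -115.3333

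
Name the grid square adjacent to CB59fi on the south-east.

Longitude subsquare f = 5; +1 → 6 = g.
Latitude subsquare i = 8; −1 → 7 = h.

CB59gh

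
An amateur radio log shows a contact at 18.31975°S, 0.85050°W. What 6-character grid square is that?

IH91nq

Add 180° to longitude and 90° to latitude: 179.1495, 71.6803.
Field (20°×10°, letters A–R): 179.1495/20 → 8 → I, 71.6803/10 → 7 → H; chars IH.
Square (2°×1°, digits 0–9): 19.1495/2 → 9, 1.6803/1 → 1; chars 91.
Subsquare (5′×2.5′, letters a–x): 1.1495/0.0833333 → 13 → n, 0.6803/0.0416667 → 16 → q; chars nq.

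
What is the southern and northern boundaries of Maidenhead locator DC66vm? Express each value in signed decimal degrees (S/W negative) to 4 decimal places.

-63.5000, -63.4583

Field D=3, C=2: +3·20° lon, +2·10° lat → SW at lon -120°, lat -70°.
Square 6, 6: +6·2° lon, +6·1° lat → SW at lon -108°, lat -64°.
Subsquare v=21, m=12: +21·0.0833333° lon, +12·0.0416667° lat → SW at lon -106.25°, lat -63.5°.
Cell spans 0.0833333° lon × 0.0416667° lat.
south -63.5000, north -63.4583.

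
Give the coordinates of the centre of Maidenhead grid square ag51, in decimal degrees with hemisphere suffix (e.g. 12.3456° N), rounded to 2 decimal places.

28.50° S, 169.00° W

Field A=0, G=6: +0·20° lon, +6·10° lat → SW at lon -180°, lat -30°.
Square 5, 1: +5·2° lon, +1·1° lat → SW at lon -170°, lat -29°.
Cell spans 2° lon × 1° lat. Centre is SW corner plus half of each.
latitude 28.50° S, longitude 169.00° W.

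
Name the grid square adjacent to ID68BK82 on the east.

Longitude extended square 8; +1 → 9.
The latitude characters are unchanged.

ID68bk92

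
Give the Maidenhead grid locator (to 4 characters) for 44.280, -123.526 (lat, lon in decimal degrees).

Offset from 180°W / 90°S: lon 56.47°, lat 134.28°.
Field (20°×10°, letters A–R): lon ⌊56.47/20⌋ = 2 → C; lat ⌊134.28/10⌋ = 13 → N.
Square (2°×1°, digits 0–9): lon ⌊16.47/2⌋ = 8; lat ⌊4.28/1⌋ = 4.

CN84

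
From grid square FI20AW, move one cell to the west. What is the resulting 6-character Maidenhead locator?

FI10xw

Longitude subsquare a = 0; −1 → -1, wraps to 23 = x, carry into square.
Longitude square 2; −1 → 1.
The latitude characters are unchanged.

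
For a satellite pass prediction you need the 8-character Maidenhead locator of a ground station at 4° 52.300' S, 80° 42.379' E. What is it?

Shift to the Maidenhead origin (180°W, 90°S): lon 260.70632, lat 85.12833.
Field: 260.70632/20 → 13 → N, 85.12833/10 → 8 → I; chars NI.
Square: 0.70632/2 → 0, 5.12833/1 → 5; chars 05.
Subsquare: 0.70632/0.0833333 → 8 → i, 0.12833/0.0416667 → 3 → d; chars id.
Extended square: 0.03965/0.00833333 → 4, 0.00333/0.00416667 → 0; chars 40.

NI05id40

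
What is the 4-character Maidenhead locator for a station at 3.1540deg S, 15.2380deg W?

II26

Offset from 180°W / 90°S: lon 164.76°, lat 86.85°.
Field: lon ⌊164.76/20⌋ = 8 → I; lat ⌊86.85/10⌋ = 8 → I.
Square: lon ⌊4.76/2⌋ = 2; lat ⌊6.85/1⌋ = 6.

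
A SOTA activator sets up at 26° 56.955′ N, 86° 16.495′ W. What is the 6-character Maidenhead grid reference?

EL66uw

Offset from 180°W / 90°S: lon 93.7251°, lat 116.9493°.
Field: 93.7251/20 → 4 → E, 116.9493/10 → 11 → L; chars EL.
Square: 13.7251/2 → 6, 6.9493/1 → 6; chars 66.
Subsquare: 1.7251/0.0833333 → 20 → u, 0.9493/0.0416667 → 22 → w; chars uw.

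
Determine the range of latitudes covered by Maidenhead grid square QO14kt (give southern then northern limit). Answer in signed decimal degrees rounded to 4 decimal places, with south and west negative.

Field Q=16, O=14: +16·20° lon, +14·10° lat → SW at lon 140°, lat 50°.
Square 1, 4: +1·2° lon, +4·1° lat → SW at lon 142°, lat 54°.
Subsquare k=10, t=19: +10·0.0833333° lon, +19·0.0416667° lat → SW at lon 142.833°, lat 54.7917°.
Cell spans 0.0833333° lon × 0.0416667° lat.
south 54.7917, north 54.8333.

54.7917, 54.8333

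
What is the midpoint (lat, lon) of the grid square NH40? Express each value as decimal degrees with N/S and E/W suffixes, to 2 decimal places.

19.50° S, 89.00° E

Field N=13, H=7: +13·20° lon, +7·10° lat → SW at lon 80°, lat -20°.
Square 4, 0: +4·2° lon, +0·1° lat → SW at lon 88°, lat -20°.
Cell spans 2° lon × 1° lat. Centre is SW corner plus half of each.
latitude 19.50° S, longitude 89.00° E.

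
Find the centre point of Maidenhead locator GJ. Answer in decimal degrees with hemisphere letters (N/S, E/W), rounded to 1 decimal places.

5.0° N, 50.0° W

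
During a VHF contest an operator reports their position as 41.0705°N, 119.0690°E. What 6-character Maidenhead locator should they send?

Shift to the Maidenhead origin (180°W, 90°S): lon 299.0690, lat 131.0705.
Field: lon ⌊299.0690/20⌋ = 14 → O; lat ⌊131.0705/10⌋ = 13 → N.
Square: lon ⌊19.0690/2⌋ = 9; lat ⌊1.0705/1⌋ = 1.
Subsquare: lon ⌊1.0690/0.0833333⌋ = 12 → m; lat ⌊0.0705/0.0416667⌋ = 1 → b.

ON91mb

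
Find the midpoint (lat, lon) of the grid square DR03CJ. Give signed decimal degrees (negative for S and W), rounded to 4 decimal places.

Field D=3, R=17: +3·20° lon, +17·10° lat → SW at lon -120°, lat 80°.
Square 0, 3: +0·2° lon, +3·1° lat → SW at lon -120°, lat 83°.
Subsquare c=2, j=9: +2·0.0833333° lon, +9·0.0416667° lat → SW at lon -119.833°, lat 83.375°.
Cell spans 0.0833333° lon × 0.0416667° lat. Centre is SW corner plus half of each.
latitude 83.3958, longitude -119.7917.

83.3958, -119.7917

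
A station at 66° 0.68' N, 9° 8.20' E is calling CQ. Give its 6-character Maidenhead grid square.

Add 180° to longitude and 90° to latitude: 189.1367, 156.0113.
Field (20°×10°, letters A–R): 189.1367/20 → 9 → J, 156.0113/10 → 15 → P; chars JP.
Square (2°×1°, digits 0–9): 9.1367/2 → 4, 6.0113/1 → 6; chars 46.
Subsquare (5′×2.5′, letters a–x): 1.1367/0.0833333 → 13 → n, 0.0113/0.0416667 → 0 → a; chars na.

JP46na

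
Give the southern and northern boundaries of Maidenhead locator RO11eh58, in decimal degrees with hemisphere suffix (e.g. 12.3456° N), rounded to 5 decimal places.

Field R=17, O=14: +17·20° lon, +14·10° lat → SW at lon 160°, lat 50°.
Square 1, 1: +1·2° lon, +1·1° lat → SW at lon 162°, lat 51°.
Subsquare e=4, h=7: +4·0.0833333° lon, +7·0.0416667° lat → SW at lon 162.333°, lat 51.2917°.
Extended square 5, 8: +5·0.00833333° lon, +8·0.00416667° lat → SW at lon 162.375°, lat 51.325°.
Cell spans 0.00833333° lon × 0.00416667° lat.
south 51.32500° N, north 51.32917° N.

51.32500° N, 51.32917° N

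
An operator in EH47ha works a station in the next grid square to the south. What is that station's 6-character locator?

EH46hx

Latitude subsquare a = 0; −1 → -1, wraps to 23 = x, carry into square.
Latitude square 7; −1 → 6.
The longitude characters are unchanged.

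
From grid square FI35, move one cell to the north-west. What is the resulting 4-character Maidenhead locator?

FI26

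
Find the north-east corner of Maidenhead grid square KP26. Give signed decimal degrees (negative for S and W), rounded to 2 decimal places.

Field K=10, P=15: +10·20° lon, +15·10° lat → SW at lon 20°, lat 60°.
Square 2, 6: +2·2° lon, +6·1° lat → SW at lon 24°, lat 66°.
Cell spans 2° lon × 1° lat. NE corner is SW corner plus one full cell.
latitude 67.00, longitude 26.00.

67.00, 26.00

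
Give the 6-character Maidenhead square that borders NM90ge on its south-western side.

NM90fd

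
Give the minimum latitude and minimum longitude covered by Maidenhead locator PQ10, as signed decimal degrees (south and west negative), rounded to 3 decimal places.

Field P=15, Q=16: +15·20° lon, +16·10° lat → SW at lon 120°, lat 70°.
Square 1, 0: +1·2° lon, +0·1° lat → SW at lon 122°, lat 70°.
latitude 70.000, longitude 122.000.

70.000, 122.000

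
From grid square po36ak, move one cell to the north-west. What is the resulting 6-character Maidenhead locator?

PO26xl

Longitude subsquare a = 0; −1 → -1, wraps to 23 = x, carry into square.
Longitude square 3; −1 → 2.
Latitude subsquare k = 10; +1 → 11 = l.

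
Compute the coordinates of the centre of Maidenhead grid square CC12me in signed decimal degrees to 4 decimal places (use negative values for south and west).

Field C=2, C=2: +2·20° lon, +2·10° lat → SW at lon -140°, lat -70°.
Square 1, 2: +1·2° lon, +2·1° lat → SW at lon -138°, lat -68°.
Subsquare m=12, e=4: +12·0.0833333° lon, +4·0.0416667° lat → SW at lon -137°, lat -67.8333°.
Cell spans 0.0833333° lon × 0.0416667° lat. Centre is SW corner plus half of each.
latitude -67.8125, longitude -136.9583.

-67.8125, -136.9583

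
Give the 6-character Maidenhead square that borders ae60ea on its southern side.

AD69ex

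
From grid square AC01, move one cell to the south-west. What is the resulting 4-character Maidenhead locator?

RC90

Longitude square 0; −1 → -1, wraps to 9, carry into field.
Longitude field A = 0; −1 → -1, wraps to 17 = R, wrapping around the antimeridian.
Latitude square 1; −1 → 0.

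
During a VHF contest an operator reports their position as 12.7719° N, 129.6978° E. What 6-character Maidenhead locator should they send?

PK42us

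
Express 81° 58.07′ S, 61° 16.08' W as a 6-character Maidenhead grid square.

FA98ia

Offset from 180°W / 90°S: lon 118.7320°, lat 8.0322°.
Field: 118.7320/20 → 5 → F, 8.0322/10 → 0 → A; chars FA.
Square: 18.7320/2 → 9, 8.0322/1 → 8; chars 98.
Subsquare: 0.7320/0.0833333 → 8 → i, 0.0322/0.0416667 → 0 → a; chars ia.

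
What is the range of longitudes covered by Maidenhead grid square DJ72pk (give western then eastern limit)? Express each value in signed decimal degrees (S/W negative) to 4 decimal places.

Field D=3, J=9: +3·20° lon, +9·10° lat → SW at lon -120°, lat 0°.
Square 7, 2: +7·2° lon, +2·1° lat → SW at lon -106°, lat 2°.
Subsquare p=15, k=10: +15·0.0833333° lon, +10·0.0416667° lat → SW at lon -104.75°, lat 2.41667°.
Cell spans 0.0833333° lon × 0.0416667° lat.
west -104.7500, east -104.6667.

-104.7500, -104.6667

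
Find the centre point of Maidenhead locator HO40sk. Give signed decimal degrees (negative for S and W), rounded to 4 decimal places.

50.4375, -30.4583

Field H=7, O=14: +7·20° lon, +14·10° lat → SW at lon -40°, lat 50°.
Square 4, 0: +4·2° lon, +0·1° lat → SW at lon -32°, lat 50°.
Subsquare s=18, k=10: +18·0.0833333° lon, +10·0.0416667° lat → SW at lon -30.5°, lat 50.4167°.
Cell spans 0.0833333° lon × 0.0416667° lat. Centre is SW corner plus half of each.
latitude 50.4375, longitude -30.4583.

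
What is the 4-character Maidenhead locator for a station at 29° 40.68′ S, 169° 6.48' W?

Add 180° to longitude and 90° to latitude: 10.89, 60.32.
Field: 10.89/20 → 0 → A, 60.32/10 → 6 → G; chars AG.
Square: 10.89/2 → 5, 0.32/1 → 0; chars 50.

AG50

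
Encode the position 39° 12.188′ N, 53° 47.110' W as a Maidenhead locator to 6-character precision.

GM39ce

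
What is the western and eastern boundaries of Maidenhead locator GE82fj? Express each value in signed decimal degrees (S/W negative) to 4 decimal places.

Field G=6, E=4: +6·20° lon, +4·10° lat → SW at lon -60°, lat -50°.
Square 8, 2: +8·2° lon, +2·1° lat → SW at lon -44°, lat -48°.
Subsquare f=5, j=9: +5·0.0833333° lon, +9·0.0416667° lat → SW at lon -43.5833°, lat -47.625°.
Cell spans 0.0833333° lon × 0.0416667° lat.
west -43.5833, east -43.5000.

-43.5833, -43.5000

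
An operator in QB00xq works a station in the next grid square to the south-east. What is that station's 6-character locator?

QB10ap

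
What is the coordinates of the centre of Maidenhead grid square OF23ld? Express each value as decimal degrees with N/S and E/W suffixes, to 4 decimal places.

36.8542° S, 104.9583° E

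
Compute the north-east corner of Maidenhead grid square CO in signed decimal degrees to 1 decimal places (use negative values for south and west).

Field C=2, O=14: +2·20° lon, +14·10° lat → SW at lon -140°, lat 50°.
Cell spans 20° lon × 10° lat. NE corner is SW corner plus one full cell.
latitude 60.0, longitude -120.0.

60.0, -120.0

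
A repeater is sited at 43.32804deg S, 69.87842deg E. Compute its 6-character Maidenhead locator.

ME46wq

Shift to the Maidenhead origin (180°W, 90°S): lon 249.8784, lat 46.6720.
Field: 249.8784/20 → 12 → M, 46.6720/10 → 4 → E; chars ME.
Square: 9.8784/2 → 4, 6.6720/1 → 6; chars 46.
Subsquare: 1.8784/0.0833333 → 22 → w, 0.6720/0.0416667 → 16 → q; chars wq.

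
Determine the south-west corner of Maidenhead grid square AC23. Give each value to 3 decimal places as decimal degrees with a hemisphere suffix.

67.000° S, 176.000° W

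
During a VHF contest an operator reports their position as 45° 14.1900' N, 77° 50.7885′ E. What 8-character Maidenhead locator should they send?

MN85wf16

Add 180° to longitude and 90° to latitude: 257.84647, 135.23650.
Field: 257.84647/20 → 12 → M, 135.23650/10 → 13 → N; chars MN.
Square: 17.84647/2 → 8, 5.23650/1 → 5; chars 85.
Subsquare: 1.84647/0.0833333 → 22 → w, 0.23650/0.0416667 → 5 → f; chars wf.
Extended square: 0.01314/0.00833333 → 1, 0.02817/0.00416667 → 6; chars 16.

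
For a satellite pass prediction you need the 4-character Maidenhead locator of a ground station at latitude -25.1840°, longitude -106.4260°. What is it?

Offset from 180°W / 90°S: lon 73.57°, lat 64.82°.
Field: lon ⌊73.57/20⌋ = 3 → D; lat ⌊64.82/10⌋ = 6 → G.
Square: lon ⌊13.57/2⌋ = 6; lat ⌊4.82/1⌋ = 4.

DG64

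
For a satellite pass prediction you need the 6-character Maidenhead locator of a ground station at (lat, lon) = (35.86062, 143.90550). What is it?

Offset from 180°W / 90°S: lon 323.9055°, lat 125.8606°.
Field: lon ⌊323.9055/20⌋ = 16 → Q; lat ⌊125.8606/10⌋ = 12 → M.
Square: lon ⌊3.9055/2⌋ = 1; lat ⌊5.8606/1⌋ = 5.
Subsquare: lon ⌊1.9055/0.0833333⌋ = 22 → w; lat ⌊0.8606/0.0416667⌋ = 20 → u.

QM15wu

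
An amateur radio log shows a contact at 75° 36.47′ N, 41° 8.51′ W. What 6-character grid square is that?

Offset from 180°W / 90°S: lon 138.8582°, lat 165.6078°.
Field (20°×10°, letters A–R): lon ⌊138.8582/20⌋ = 6 → G; lat ⌊165.6078/10⌋ = 16 → Q.
Square (2°×1°, digits 0–9): lon ⌊18.8582/2⌋ = 9; lat ⌊5.6078/1⌋ = 5.
Subsquare (5′×2.5′, letters a–x): lon ⌊0.8582/0.0833333⌋ = 10 → k; lat ⌊0.6078/0.0416667⌋ = 14 → o.

GQ95ko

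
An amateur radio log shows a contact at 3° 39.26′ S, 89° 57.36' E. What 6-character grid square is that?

Offset from 180°W / 90°S: lon 269.9560°, lat 86.3457°.
Field: 269.9560/20 → 13 → N, 86.3457/10 → 8 → I; chars NI.
Square: 9.9560/2 → 4, 6.3457/1 → 6; chars 46.
Subsquare: 1.9560/0.0833333 → 23 → x, 0.3457/0.0416667 → 8 → i; chars xi.

NI46xi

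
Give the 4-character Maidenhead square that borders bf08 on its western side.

AF98

Longitude square 0; −1 → -1, wraps to 9, carry into field.
Longitude field B = 1; −1 → 0 = A.
The latitude characters are unchanged.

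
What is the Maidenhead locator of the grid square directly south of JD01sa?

Latitude subsquare a = 0; −1 → -1, wraps to 23 = x, carry into square.
Latitude square 1; −1 → 0.
The longitude characters are unchanged.

JD00sx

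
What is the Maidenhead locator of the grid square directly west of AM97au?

Longitude subsquare a = 0; −1 → -1, wraps to 23 = x, carry into square.
Longitude square 9; −1 → 8.
The latitude characters are unchanged.

AM87xu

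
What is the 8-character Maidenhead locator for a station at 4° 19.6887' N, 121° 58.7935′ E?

Shift to the Maidenhead origin (180°W, 90°S): lon 301.97989, lat 94.32815.
Field: 301.97989/20 → 15 → P, 94.32815/10 → 9 → J; chars PJ.
Square: 1.97989/2 → 0, 4.32815/1 → 4; chars 04.
Subsquare: 1.97989/0.0833333 → 23 → x, 0.32815/0.0416667 → 7 → h; chars xh.
Extended square: 0.06323/0.00833333 → 7, 0.03648/0.00416667 → 8; chars 78.

PJ04xh78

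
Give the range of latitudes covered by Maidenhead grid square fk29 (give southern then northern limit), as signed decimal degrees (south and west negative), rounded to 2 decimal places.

19.00, 20.00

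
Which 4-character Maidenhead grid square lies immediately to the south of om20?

Latitude square 0; −1 → -1, wraps to 9, carry into field.
Latitude field M = 12; −1 → 11 = L.
The longitude characters are unchanged.

OL29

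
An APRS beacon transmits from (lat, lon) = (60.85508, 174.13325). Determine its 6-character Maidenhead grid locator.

Add 180° to longitude and 90° to latitude: 354.1332, 150.8551.
Field: 354.1332/20 → 17 → R, 150.8551/10 → 15 → P; chars RP.
Square: 14.1332/2 → 7, 0.8551/1 → 0; chars 70.
Subsquare: 0.1332/0.0833333 → 1 → b, 0.8551/0.0416667 → 20 → u; chars bu.

RP70bu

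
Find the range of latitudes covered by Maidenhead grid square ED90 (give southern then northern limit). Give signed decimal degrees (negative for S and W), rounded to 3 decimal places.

-60.000, -59.000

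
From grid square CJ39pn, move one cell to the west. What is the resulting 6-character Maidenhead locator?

CJ39on

Longitude subsquare p = 15; −1 → 14 = o.
The latitude characters are unchanged.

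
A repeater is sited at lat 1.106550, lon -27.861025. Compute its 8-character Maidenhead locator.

Add 180° to longitude and 90° to latitude: 152.13897, 91.10655.
Field: lon ⌊152.13897/20⌋ = 7 → H; lat ⌊91.10655/10⌋ = 9 → J.
Square: lon ⌊12.13897/2⌋ = 6; lat ⌊1.10655/1⌋ = 1.
Subsquare: lon ⌊0.13897/0.0833333⌋ = 1 → b; lat ⌊0.10655/0.0416667⌋ = 2 → c.
Extended square: lon ⌊0.05564/0.00833333⌋ = 6; lat ⌊0.02322/0.00416667⌋ = 5.

HJ61bc65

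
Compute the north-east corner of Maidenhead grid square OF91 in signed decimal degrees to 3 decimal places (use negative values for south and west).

-38.000, 120.000

Field O=14, F=5: +14·20° lon, +5·10° lat → SW at lon 100°, lat -40°.
Square 9, 1: +9·2° lon, +1·1° lat → SW at lon 118°, lat -39°.
Cell spans 2° lon × 1° lat. NE corner is SW corner plus one full cell.
latitude -38.000, longitude 120.000.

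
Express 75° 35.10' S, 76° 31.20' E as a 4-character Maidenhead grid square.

Offset from 180°W / 90°S: lon 256.52°, lat 14.42°.
Field (20°×10°, letters A–R): 256.52/20 → 12 → M, 14.42/10 → 1 → B; chars MB.
Square (2°×1°, digits 0–9): 16.52/2 → 8, 4.42/1 → 4; chars 84.

MB84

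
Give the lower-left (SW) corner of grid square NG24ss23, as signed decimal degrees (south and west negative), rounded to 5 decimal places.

-25.23750, 85.51667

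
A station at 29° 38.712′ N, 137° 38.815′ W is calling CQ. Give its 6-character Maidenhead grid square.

CL19ep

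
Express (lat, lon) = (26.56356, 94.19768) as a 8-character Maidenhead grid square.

Add 180° to longitude and 90° to latitude: 274.19768, 116.56356.
Field: lon ⌊274.19768/20⌋ = 13 → N; lat ⌊116.56356/10⌋ = 11 → L.
Square: lon ⌊14.19768/2⌋ = 7; lat ⌊6.56356/1⌋ = 6.
Subsquare: lon ⌊0.19768/0.0833333⌋ = 2 → c; lat ⌊0.56356/0.0416667⌋ = 13 → n.
Extended square: lon ⌊0.03101/0.00833333⌋ = 3; lat ⌊0.02189/0.00416667⌋ = 5.

NL76cn35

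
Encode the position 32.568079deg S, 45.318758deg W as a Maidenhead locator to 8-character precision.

Offset from 180°W / 90°S: lon 134.68124°, lat 57.43192°.
Field: lon ⌊134.68124/20⌋ = 6 → G; lat ⌊57.43192/10⌋ = 5 → F.
Square: lon ⌊14.68124/2⌋ = 7; lat ⌊7.43192/1⌋ = 7.
Subsquare: lon ⌊0.68124/0.0833333⌋ = 8 → i; lat ⌊0.43192/0.0416667⌋ = 10 → k.
Extended square: lon ⌊0.01458/0.00833333⌋ = 1; lat ⌊0.01525/0.00416667⌋ = 3.

GF77ik13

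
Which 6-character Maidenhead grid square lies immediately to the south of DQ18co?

DQ18cn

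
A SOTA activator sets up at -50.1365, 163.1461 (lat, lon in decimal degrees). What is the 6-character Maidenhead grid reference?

RD19nu

Shift to the Maidenhead origin (180°W, 90°S): lon 343.1461, lat 39.8635.
Field: lon ⌊343.1461/20⌋ = 17 → R; lat ⌊39.8635/10⌋ = 3 → D.
Square: lon ⌊3.1461/2⌋ = 1; lat ⌊9.8635/1⌋ = 9.
Subsquare: lon ⌊1.1461/0.0833333⌋ = 13 → n; lat ⌊0.8635/0.0416667⌋ = 20 → u.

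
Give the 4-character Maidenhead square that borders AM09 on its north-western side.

Longitude square 0; −1 → -1, wraps to 9, carry into field.
Longitude field A = 0; −1 → -1, wraps to 17 = R, wrapping around the antimeridian.
Latitude square 9; +1 → 10, wraps to 0, carry into field.
Latitude field M = 12; +1 → 13 = N.

RN90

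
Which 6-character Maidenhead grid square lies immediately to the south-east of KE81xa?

KE90ax

Longitude subsquare x = 23; +1 → 24, wraps to 0 = a, carry into square.
Longitude square 8; +1 → 9.
Latitude subsquare a = 0; −1 → -1, wraps to 23 = x, carry into square.
Latitude square 1; −1 → 0.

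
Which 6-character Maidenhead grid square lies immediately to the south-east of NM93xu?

Longitude subsquare x = 23; +1 → 24, wraps to 0 = a, carry into square.
Longitude square 9; +1 → 10, wraps to 0, carry into field.
Longitude field N = 13; +1 → 14 = O.
Latitude subsquare u = 20; −1 → 19 = t.

OM03at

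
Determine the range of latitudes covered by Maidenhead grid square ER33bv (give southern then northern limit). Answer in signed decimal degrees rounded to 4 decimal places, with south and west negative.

83.8750, 83.9167

Field E=4, R=17: +4·20° lon, +17·10° lat → SW at lon -100°, lat 80°.
Square 3, 3: +3·2° lon, +3·1° lat → SW at lon -94°, lat 83°.
Subsquare b=1, v=21: +1·0.0833333° lon, +21·0.0416667° lat → SW at lon -93.9167°, lat 83.875°.
Cell spans 0.0833333° lon × 0.0416667° lat.
south 83.8750, north 83.9167.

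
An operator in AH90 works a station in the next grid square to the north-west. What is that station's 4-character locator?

Longitude square 9; −1 → 8.
Latitude square 0; +1 → 1.

AH81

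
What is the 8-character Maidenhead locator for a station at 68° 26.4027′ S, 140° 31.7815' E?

QC01gn34

Add 180° to longitude and 90° to latitude: 320.52969, 21.55996.
Field (20°×10°, letters A–R): 320.52969/20 → 16 → Q, 21.55996/10 → 2 → C; chars QC.
Square (2°×1°, digits 0–9): 0.52969/2 → 0, 1.55996/1 → 1; chars 01.
Subsquare (5′×2.5′, letters a–x): 0.52969/0.0833333 → 6 → g, 0.55996/0.0416667 → 13 → n; chars gn.
Extended square (30″×15″, digits 0–9): 0.02969/0.00833333 → 3, 0.01829/0.00416667 → 4; chars 34.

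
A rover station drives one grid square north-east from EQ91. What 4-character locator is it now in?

FQ02

Longitude square 9; +1 → 10, wraps to 0, carry into field.
Longitude field E = 4; +1 → 5 = F.
Latitude square 1; +1 → 2.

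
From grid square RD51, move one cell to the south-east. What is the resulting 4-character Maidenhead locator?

RD60

Longitude square 5; +1 → 6.
Latitude square 1; −1 → 0.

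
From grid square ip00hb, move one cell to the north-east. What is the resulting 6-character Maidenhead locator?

IP00ic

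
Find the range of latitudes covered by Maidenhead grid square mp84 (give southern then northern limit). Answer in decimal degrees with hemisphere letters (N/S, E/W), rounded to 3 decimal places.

64.000° N, 65.000° N

Field M=12, P=15: +12·20° lon, +15·10° lat → SW at lon 60°, lat 60°.
Square 8, 4: +8·2° lon, +4·1° lat → SW at lon 76°, lat 64°.
Cell spans 2° lon × 1° lat.
south 64.000° N, north 65.000° N.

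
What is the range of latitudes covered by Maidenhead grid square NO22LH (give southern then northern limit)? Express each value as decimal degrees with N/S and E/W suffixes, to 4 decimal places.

Field N=13, O=14: +13·20° lon, +14·10° lat → SW at lon 80°, lat 50°.
Square 2, 2: +2·2° lon, +2·1° lat → SW at lon 84°, lat 52°.
Subsquare l=11, h=7: +11·0.0833333° lon, +7·0.0416667° lat → SW at lon 84.9167°, lat 52.2917°.
Cell spans 0.0833333° lon × 0.0416667° lat.
south 52.2917° N, north 52.3333° N.

52.2917° N, 52.3333° N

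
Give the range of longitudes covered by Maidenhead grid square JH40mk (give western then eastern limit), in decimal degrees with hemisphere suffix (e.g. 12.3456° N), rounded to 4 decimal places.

Field J=9, H=7: +9·20° lon, +7·10° lat → SW at lon 0°, lat -20°.
Square 4, 0: +4·2° lon, +0·1° lat → SW at lon 8°, lat -20°.
Subsquare m=12, k=10: +12·0.0833333° lon, +10·0.0416667° lat → SW at lon 9°, lat -19.5833°.
Cell spans 0.0833333° lon × 0.0416667° lat.
west 9.0000° E, east 9.0833° E.

9.0000° E, 9.0833° E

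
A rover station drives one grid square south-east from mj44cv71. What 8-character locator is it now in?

MJ44cv80

Longitude extended square 7; +1 → 8.
Latitude extended square 1; −1 → 0.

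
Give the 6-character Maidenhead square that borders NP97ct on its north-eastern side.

Longitude subsquare c = 2; +1 → 3 = d.
Latitude subsquare t = 19; +1 → 20 = u.

NP97du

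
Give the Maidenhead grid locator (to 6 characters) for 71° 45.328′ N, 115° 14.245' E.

OQ71os

Add 180° to longitude and 90° to latitude: 295.2374, 161.7555.
Field (20°×10°, letters A–R): 295.2374/20 → 14 → O, 161.7555/10 → 16 → Q; chars OQ.
Square (2°×1°, digits 0–9): 15.2374/2 → 7, 1.7555/1 → 1; chars 71.
Subsquare (5′×2.5′, letters a–x): 1.2374/0.0833333 → 14 → o, 0.7555/0.0416667 → 18 → s; chars os.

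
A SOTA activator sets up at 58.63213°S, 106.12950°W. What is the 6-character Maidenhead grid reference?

DD61wi

Add 180° to longitude and 90° to latitude: 73.8705, 31.3679.
Field: lon ⌊73.8705/20⌋ = 3 → D; lat ⌊31.3679/10⌋ = 3 → D.
Square: lon ⌊13.8705/2⌋ = 6; lat ⌊1.3679/1⌋ = 1.
Subsquare: lon ⌊1.8705/0.0833333⌋ = 22 → w; lat ⌊0.3679/0.0416667⌋ = 8 → i.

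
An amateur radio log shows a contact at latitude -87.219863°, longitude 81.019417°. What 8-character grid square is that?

NA02ms27

Offset from 180°W / 90°S: lon 261.01942°, lat 2.78014°.
Field: 261.01942/20 → 13 → N, 2.78014/10 → 0 → A; chars NA.
Square: 1.01942/2 → 0, 2.78014/1 → 2; chars 02.
Subsquare: 1.01942/0.0833333 → 12 → m, 0.78014/0.0416667 → 18 → s; chars ms.
Extended square: 0.01942/0.00833333 → 2, 0.03014/0.00416667 → 7; chars 27.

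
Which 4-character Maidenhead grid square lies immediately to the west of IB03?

HB93

Longitude square 0; −1 → -1, wraps to 9, carry into field.
Longitude field I = 8; −1 → 7 = H.
The latitude characters are unchanged.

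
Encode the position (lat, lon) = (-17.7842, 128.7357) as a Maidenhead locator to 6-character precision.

PH42if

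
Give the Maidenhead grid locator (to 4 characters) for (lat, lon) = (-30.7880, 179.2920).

RF99

Add 180° to longitude and 90° to latitude: 359.29, 59.21.
Field: 359.29/20 → 17 → R, 59.21/10 → 5 → F; chars RF.
Square: 19.29/2 → 9, 9.21/1 → 9; chars 99.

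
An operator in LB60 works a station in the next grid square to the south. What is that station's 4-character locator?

Latitude square 0; −1 → -1, wraps to 9, carry into field.
Latitude field B = 1; −1 → 0 = A.
The longitude characters are unchanged.

LA69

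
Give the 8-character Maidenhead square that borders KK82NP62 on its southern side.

KK82np61

Latitude extended square 2; −1 → 1.
The longitude characters are unchanged.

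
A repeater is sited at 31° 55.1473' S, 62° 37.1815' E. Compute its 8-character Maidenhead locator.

MF18hb49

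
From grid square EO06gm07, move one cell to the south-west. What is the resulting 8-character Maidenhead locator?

EO06fm96

Longitude extended square 0; −1 → -1, wraps to 9, carry into subsquare.
Longitude subsquare g = 6; −1 → 5 = f.
Latitude extended square 7; −1 → 6.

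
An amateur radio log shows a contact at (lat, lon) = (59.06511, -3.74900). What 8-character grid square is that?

IO89db05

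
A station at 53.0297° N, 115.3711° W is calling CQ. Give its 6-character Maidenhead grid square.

DO23ha

Offset from 180°W / 90°S: lon 64.6289°, lat 143.0297°.
Field: lon ⌊64.6289/20⌋ = 3 → D; lat ⌊143.0297/10⌋ = 14 → O.
Square: lon ⌊4.6289/2⌋ = 2; lat ⌊3.0297/1⌋ = 3.
Subsquare: lon ⌊0.6289/0.0833333⌋ = 7 → h; lat ⌊0.0297/0.0416667⌋ = 0 → a.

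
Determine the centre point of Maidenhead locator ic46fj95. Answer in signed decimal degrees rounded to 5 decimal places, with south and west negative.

-63.60208, -11.50417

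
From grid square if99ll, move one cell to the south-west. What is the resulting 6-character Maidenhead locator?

IF99kk

Longitude subsquare l = 11; −1 → 10 = k.
Latitude subsquare l = 11; −1 → 10 = k.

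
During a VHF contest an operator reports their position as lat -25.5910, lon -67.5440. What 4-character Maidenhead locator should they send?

Add 180° to longitude and 90° to latitude: 112.46, 64.41.
Field (20°×10°, letters A–R): lon ⌊112.46/20⌋ = 5 → F; lat ⌊64.41/10⌋ = 6 → G.
Square (2°×1°, digits 0–9): lon ⌊12.46/2⌋ = 6; lat ⌊4.41/1⌋ = 4.

FG64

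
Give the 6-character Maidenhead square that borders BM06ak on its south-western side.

Longitude subsquare a = 0; −1 → -1, wraps to 23 = x, carry into square.
Longitude square 0; −1 → -1, wraps to 9, carry into field.
Longitude field B = 1; −1 → 0 = A.
Latitude subsquare k = 10; −1 → 9 = j.

AM96xj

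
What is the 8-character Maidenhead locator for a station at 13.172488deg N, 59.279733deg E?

LK93pe31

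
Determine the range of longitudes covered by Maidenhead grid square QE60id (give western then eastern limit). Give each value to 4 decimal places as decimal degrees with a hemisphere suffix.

152.6667° E, 152.7500° E

Field Q=16, E=4: +16·20° lon, +4·10° lat → SW at lon 140°, lat -50°.
Square 6, 0: +6·2° lon, +0·1° lat → SW at lon 152°, lat -50°.
Subsquare i=8, d=3: +8·0.0833333° lon, +3·0.0416667° lat → SW at lon 152.667°, lat -49.875°.
Cell spans 0.0833333° lon × 0.0416667° lat.
west 152.6667° E, east 152.7500° E.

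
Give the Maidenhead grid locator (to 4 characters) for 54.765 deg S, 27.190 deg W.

HD65

Offset from 180°W / 90°S: lon 152.81°, lat 35.23°.
Field: 152.81/20 → 7 → H, 35.23/10 → 3 → D; chars HD.
Square: 12.81/2 → 6, 5.23/1 → 5; chars 65.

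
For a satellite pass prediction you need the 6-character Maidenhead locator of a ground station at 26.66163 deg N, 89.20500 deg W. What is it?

Shift to the Maidenhead origin (180°W, 90°S): lon 90.7950, lat 116.6616.
Field: lon ⌊90.7950/20⌋ = 4 → E; lat ⌊116.6616/10⌋ = 11 → L.
Square: lon ⌊10.7950/2⌋ = 5; lat ⌊6.6616/1⌋ = 6.
Subsquare: lon ⌊0.7950/0.0833333⌋ = 9 → j; lat ⌊0.6616/0.0416667⌋ = 15 → p.

EL56jp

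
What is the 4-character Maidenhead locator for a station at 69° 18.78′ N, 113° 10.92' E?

OP69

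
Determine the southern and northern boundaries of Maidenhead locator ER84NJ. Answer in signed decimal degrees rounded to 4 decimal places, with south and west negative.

84.3750, 84.4167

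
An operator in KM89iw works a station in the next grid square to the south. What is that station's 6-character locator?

KM89iv

Latitude subsquare w = 22; −1 → 21 = v.
The longitude characters are unchanged.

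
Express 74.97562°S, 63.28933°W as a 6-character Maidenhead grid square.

Add 180° to longitude and 90° to latitude: 116.7107, 15.0244.
Field: 116.7107/20 → 5 → F, 15.0244/10 → 1 → B; chars FB.
Square: 16.7107/2 → 8, 5.0244/1 → 5; chars 85.
Subsquare: 0.7107/0.0833333 → 8 → i, 0.0244/0.0416667 → 0 → a; chars ia.

FB85ia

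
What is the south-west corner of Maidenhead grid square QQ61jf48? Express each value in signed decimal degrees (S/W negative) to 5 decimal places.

Field Q=16, Q=16: +16·20° lon, +16·10° lat → SW at lon 140°, lat 70°.
Square 6, 1: +6·2° lon, +1·1° lat → SW at lon 152°, lat 71°.
Subsquare j=9, f=5: +9·0.0833333° lon, +5·0.0416667° lat → SW at lon 152.75°, lat 71.2083°.
Extended square 4, 8: +4·0.00833333° lon, +8·0.00416667° lat → SW at lon 152.783°, lat 71.2417°.
latitude 71.24167, longitude 152.78333.

71.24167, 152.78333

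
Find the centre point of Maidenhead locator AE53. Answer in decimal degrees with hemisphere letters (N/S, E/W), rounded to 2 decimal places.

46.50° S, 169.00° W

Field A=0, E=4: +0·20° lon, +4·10° lat → SW at lon -180°, lat -50°.
Square 5, 3: +5·2° lon, +3·1° lat → SW at lon -170°, lat -47°.
Cell spans 2° lon × 1° lat. Centre is SW corner plus half of each.
latitude 46.50° S, longitude 169.00° W.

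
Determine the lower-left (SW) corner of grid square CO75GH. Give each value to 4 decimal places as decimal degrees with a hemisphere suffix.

Field C=2, O=14: +2·20° lon, +14·10° lat → SW at lon -140°, lat 50°.
Square 7, 5: +7·2° lon, +5·1° lat → SW at lon -126°, lat 55°.
Subsquare g=6, h=7: +6·0.0833333° lon, +7·0.0416667° lat → SW at lon -125.5°, lat 55.2917°.
latitude 55.2917° N, longitude 125.5000° W.

55.2917° N, 125.5000° W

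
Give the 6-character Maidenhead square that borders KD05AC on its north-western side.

Longitude subsquare a = 0; −1 → -1, wraps to 23 = x, carry into square.
Longitude square 0; −1 → -1, wraps to 9, carry into field.
Longitude field K = 10; −1 → 9 = J.
Latitude subsquare c = 2; +1 → 3 = d.

JD95xd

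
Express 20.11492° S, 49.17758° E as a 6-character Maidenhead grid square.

LG49ov

Offset from 180°W / 90°S: lon 229.1776°, lat 69.8851°.
Field: 229.1776/20 → 11 → L, 69.8851/10 → 6 → G; chars LG.
Square: 9.1776/2 → 4, 9.8851/1 → 9; chars 49.
Subsquare: 1.1776/0.0833333 → 14 → o, 0.8851/0.0416667 → 21 → v; chars ov.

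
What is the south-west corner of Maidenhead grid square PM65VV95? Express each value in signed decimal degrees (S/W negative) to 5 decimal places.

35.89583, 133.82500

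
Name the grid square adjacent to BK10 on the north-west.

BK01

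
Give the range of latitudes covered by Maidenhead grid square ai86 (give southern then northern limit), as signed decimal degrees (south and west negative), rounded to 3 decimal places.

Field A=0, I=8: +0·20° lon, +8·10° lat → SW at lon -180°, lat -10°.
Square 8, 6: +8·2° lon, +6·1° lat → SW at lon -164°, lat -4°.
Cell spans 2° lon × 1° lat.
south -4.000, north -3.000.

-4.000, -3.000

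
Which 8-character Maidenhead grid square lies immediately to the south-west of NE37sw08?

NE37rw97

Longitude extended square 0; −1 → -1, wraps to 9, carry into subsquare.
Longitude subsquare s = 18; −1 → 17 = r.
Latitude extended square 8; −1 → 7.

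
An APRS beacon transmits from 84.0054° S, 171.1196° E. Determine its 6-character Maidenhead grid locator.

RA55nx

Add 180° to longitude and 90° to latitude: 351.1196, 5.9946.
Field: 351.1196/20 → 17 → R, 5.9946/10 → 0 → A; chars RA.
Square: 11.1196/2 → 5, 5.9946/1 → 5; chars 55.
Subsquare: 1.1196/0.0833333 → 13 → n, 0.9946/0.0416667 → 23 → x; chars nx.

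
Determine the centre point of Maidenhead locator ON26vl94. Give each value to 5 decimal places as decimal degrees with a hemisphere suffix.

46.47708° N, 105.82917° E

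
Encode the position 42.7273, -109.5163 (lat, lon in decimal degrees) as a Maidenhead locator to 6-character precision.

DN52fr

Shift to the Maidenhead origin (180°W, 90°S): lon 70.4837, lat 132.7273.
Field (20°×10°, letters A–R): 70.4837/20 → 3 → D, 132.7273/10 → 13 → N; chars DN.
Square (2°×1°, digits 0–9): 10.4837/2 → 5, 2.7273/1 → 2; chars 52.
Subsquare (5′×2.5′, letters a–x): 0.4837/0.0833333 → 5 → f, 0.7273/0.0416667 → 17 → r; chars fr.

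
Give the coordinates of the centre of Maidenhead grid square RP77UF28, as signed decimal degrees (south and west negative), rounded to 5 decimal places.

67.24375, 175.68750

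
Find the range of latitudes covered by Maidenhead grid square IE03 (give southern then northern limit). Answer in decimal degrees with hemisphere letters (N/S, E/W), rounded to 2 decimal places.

Field I=8, E=4: +8·20° lon, +4·10° lat → SW at lon -20°, lat -50°.
Square 0, 3: +0·2° lon, +3·1° lat → SW at lon -20°, lat -47°.
Cell spans 2° lon × 1° lat.
south 47.00° S, north 46.00° S.

47.00° S, 46.00° S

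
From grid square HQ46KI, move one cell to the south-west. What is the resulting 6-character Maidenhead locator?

HQ46jh

Longitude subsquare k = 10; −1 → 9 = j.
Latitude subsquare i = 8; −1 → 7 = h.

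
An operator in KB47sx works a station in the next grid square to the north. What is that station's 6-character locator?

KB48sa

Latitude subsquare x = 23; +1 → 24, wraps to 0 = a, carry into square.
Latitude square 7; +1 → 8.
The longitude characters are unchanged.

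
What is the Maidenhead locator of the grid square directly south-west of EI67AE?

EI57xd

Longitude subsquare a = 0; −1 → -1, wraps to 23 = x, carry into square.
Longitude square 6; −1 → 5.
Latitude subsquare e = 4; −1 → 3 = d.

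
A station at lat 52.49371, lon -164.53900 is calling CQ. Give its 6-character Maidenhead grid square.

AO72rl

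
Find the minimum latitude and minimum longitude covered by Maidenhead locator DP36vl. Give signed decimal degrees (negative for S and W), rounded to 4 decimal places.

Field D=3, P=15: +3·20° lon, +15·10° lat → SW at lon -120°, lat 60°.
Square 3, 6: +3·2° lon, +6·1° lat → SW at lon -114°, lat 66°.
Subsquare v=21, l=11: +21·0.0833333° lon, +11·0.0416667° lat → SW at lon -112.25°, lat 66.4583°.
latitude 66.4583, longitude -112.2500.

66.4583, -112.2500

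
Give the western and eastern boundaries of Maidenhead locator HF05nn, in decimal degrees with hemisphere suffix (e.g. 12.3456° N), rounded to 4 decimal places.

Field H=7, F=5: +7·20° lon, +5·10° lat → SW at lon -40°, lat -40°.
Square 0, 5: +0·2° lon, +5·1° lat → SW at lon -40°, lat -35°.
Subsquare n=13, n=13: +13·0.0833333° lon, +13·0.0416667° lat → SW at lon -38.9167°, lat -34.4583°.
Cell spans 0.0833333° lon × 0.0416667° lat.
west 38.9167° W, east 38.8333° W.

38.9167° W, 38.8333° W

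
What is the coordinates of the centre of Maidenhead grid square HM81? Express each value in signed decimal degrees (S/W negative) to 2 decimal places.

31.50, -23.00

Field H=7, M=12: +7·20° lon, +12·10° lat → SW at lon -40°, lat 30°.
Square 8, 1: +8·2° lon, +1·1° lat → SW at lon -24°, lat 31°.
Cell spans 2° lon × 1° lat. Centre is SW corner plus half of each.
latitude 31.50, longitude -23.00.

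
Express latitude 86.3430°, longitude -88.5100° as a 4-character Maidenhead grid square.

ER56

Shift to the Maidenhead origin (180°W, 90°S): lon 91.49, lat 176.34.
Field: lon ⌊91.49/20⌋ = 4 → E; lat ⌊176.34/10⌋ = 17 → R.
Square: lon ⌊11.49/2⌋ = 5; lat ⌊6.34/1⌋ = 6.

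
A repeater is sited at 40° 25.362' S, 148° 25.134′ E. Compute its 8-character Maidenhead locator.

Add 180° to longitude and 90° to latitude: 328.41890, 49.57730.
Field: 328.41890/20 → 16 → Q, 49.57730/10 → 4 → E; chars QE.
Square: 8.41890/2 → 4, 9.57730/1 → 9; chars 49.
Subsquare: 0.41890/0.0833333 → 5 → f, 0.57730/0.0416667 → 13 → n; chars fn.
Extended square: 0.00223/0.00833333 → 0, 0.03563/0.00416667 → 8; chars 08.

QE49fn08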